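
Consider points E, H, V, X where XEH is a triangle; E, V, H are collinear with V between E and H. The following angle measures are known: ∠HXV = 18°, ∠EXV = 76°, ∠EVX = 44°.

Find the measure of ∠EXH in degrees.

1. ∠VEX = 60°  [△XEV]
2. ∠HVX = 136°  [linear pair at V on EH]
3. ∠HEX = 60°  [V on ray EH]
4. ∠VHX = 26°  [△XVH]
5. ∠EHX = 26°  [V on ray HE]
6. ∠EXH = 94°  [△XEH]

∠EXH = 94°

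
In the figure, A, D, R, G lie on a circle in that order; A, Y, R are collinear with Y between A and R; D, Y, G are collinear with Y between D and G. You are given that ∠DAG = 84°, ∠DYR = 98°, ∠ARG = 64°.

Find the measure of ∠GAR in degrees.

∠GAR = 50°

1. ∠AYG = 98°  [vertical angles at Y]
2. ∠ADG = 64°  [same arc AG]
3. ∠AGD = 32°  [△ADG]
4. ∠GAR = 50°  [△AYG]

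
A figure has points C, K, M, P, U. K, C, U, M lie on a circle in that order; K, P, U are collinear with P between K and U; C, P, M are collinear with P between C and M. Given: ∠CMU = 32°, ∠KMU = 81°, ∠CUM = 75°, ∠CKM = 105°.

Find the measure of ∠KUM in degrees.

∠KUM = 26°

1. ∠MCU = 73°  [△CUM]
2. ∠MKU = 73°  [same arc UM]
3. ∠KUM = 26°  [△KUM]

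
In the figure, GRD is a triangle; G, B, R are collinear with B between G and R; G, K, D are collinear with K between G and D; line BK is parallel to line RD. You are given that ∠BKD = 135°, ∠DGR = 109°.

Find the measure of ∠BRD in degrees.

1. ∠BKG = 45°  [linear pair at K on GD]
2. ∠BGK = 109°  [B on GR, K on GD]
3. ∠GBK = 26°  [△GBK]
4. ∠KBR = 154°  [linear pair at B on GR]
5. ∠BRD = 26°  [BK∥RD, co-interior at R–B]

∠BRD = 26°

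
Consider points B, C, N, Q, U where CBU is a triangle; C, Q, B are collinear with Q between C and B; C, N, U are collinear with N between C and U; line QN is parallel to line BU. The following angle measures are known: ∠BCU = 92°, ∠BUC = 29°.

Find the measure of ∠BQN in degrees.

∠BQN = 121°

1. ∠CBU = 59°  [△CBU]
2. ∠CQN = 59°  [QN∥BU, corresponding at Q]
3. ∠BQN = 121°  [linear pair at Q on CB]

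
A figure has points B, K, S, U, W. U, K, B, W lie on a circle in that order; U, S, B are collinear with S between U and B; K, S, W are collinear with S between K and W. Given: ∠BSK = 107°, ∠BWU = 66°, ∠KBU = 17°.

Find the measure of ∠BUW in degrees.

∠BUW = 56°

1. ∠USW = 107°  [vertical angles at S]
2. ∠KWU = 17°  [same arc UK]
3. ∠BUW = 56°  [△USW]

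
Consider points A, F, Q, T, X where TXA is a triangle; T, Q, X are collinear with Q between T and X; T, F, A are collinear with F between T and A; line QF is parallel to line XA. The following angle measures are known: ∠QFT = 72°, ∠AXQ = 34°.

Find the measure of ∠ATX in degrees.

∠ATX = 74°

1. ∠TAX = 72°  [QF∥XA, corresponding at F]
2. ∠AXT = 34°  [Q on ray XT]
3. ∠ATX = 74°  [△TXA]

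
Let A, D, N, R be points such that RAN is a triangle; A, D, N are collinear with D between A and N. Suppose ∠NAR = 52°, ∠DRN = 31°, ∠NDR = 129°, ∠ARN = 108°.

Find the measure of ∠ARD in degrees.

1. ∠DAR = 52°  [D on ray AN]
2. ∠ADR = 51°  [linear pair at D on AN]
3. ∠ARD = 77°  [△RAD]

∠ARD = 77°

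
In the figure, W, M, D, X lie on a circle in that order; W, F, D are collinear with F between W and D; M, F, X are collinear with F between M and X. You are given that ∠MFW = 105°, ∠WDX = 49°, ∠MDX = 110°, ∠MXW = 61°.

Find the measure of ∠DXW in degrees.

1. ∠DFX = 105°  [vertical angles at F]
2. ∠DXM = 26°  [△DFX]
3. ∠DMX = 44°  [△MDX]
4. ∠DWX = 44°  [same arc DX]
5. ∠DXW = 87°  [△WDX]

∠DXW = 87°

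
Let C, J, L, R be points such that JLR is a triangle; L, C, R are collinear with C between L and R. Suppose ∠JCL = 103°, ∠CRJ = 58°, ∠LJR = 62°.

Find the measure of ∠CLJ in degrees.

1. ∠JRL = 58°  [C on ray RL]
2. ∠JLR = 60°  [△JLR]
3. ∠CLJ = 60°  [C on ray LR]

∠CLJ = 60°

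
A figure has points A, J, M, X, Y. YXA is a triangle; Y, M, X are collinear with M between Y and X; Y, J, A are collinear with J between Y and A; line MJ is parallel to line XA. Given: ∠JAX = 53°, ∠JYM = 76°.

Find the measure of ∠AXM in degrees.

∠AXM = 51°

1. ∠XAY = 53°  [J on ray AY]
2. ∠AYX = 76°  [M on YX, J on YA]
3. ∠AXY = 51°  [△YXA]
4. ∠AXM = 51°  [M on ray XY]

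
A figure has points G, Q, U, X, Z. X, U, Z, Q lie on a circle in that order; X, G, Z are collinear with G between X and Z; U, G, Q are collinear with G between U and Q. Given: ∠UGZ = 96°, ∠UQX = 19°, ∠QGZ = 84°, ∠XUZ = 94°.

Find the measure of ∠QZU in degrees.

∠QZU = 48°

1. ∠UZX = 19°  [same arc XU]
2. ∠UXZ = 67°  [△XUZ]
3. ∠QUZ = 65°  [△UGZ]
4. ∠UQZ = 67°  [same arc UZ]
5. ∠QZU = 48°  [△UZQ]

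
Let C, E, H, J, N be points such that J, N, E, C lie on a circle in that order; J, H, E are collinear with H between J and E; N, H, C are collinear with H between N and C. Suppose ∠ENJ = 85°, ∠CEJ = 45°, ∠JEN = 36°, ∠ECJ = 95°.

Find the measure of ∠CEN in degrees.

1. ∠EJN = 59°  [△JNE]
2. ∠CJE = 40°  [△JEC]
3. ∠ECN = 59°  [same arc NE]
4. ∠CNE = 40°  [same arc EC]
5. ∠CEN = 81°  [△NEC]

∠CEN = 81°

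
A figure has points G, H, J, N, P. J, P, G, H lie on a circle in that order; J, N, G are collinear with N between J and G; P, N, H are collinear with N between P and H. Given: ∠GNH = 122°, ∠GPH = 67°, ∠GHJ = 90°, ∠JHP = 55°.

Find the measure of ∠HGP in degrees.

1. ∠GJH = 67°  [same arc GH]
2. ∠HGJ = 23°  [△JGH]
3. ∠GHP = 35°  [△GNH]
4. ∠HGP = 78°  [△PGH]

∠HGP = 78°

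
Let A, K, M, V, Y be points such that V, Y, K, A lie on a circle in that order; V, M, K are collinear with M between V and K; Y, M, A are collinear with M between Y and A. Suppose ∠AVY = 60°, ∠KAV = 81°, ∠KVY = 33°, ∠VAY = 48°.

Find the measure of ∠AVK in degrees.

1. ∠AKY = 120°  [cyclic VYKA, opposite ∠V+∠K]
2. ∠KAY = 33°  [same arc YK]
3. ∠AYK = 27°  [△YKA]
4. ∠AVK = 27°  [same arc KA]

∠AVK = 27°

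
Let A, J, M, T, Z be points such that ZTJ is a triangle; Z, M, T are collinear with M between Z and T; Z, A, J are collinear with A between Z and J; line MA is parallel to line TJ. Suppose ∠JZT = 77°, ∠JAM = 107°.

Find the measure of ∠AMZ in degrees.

1. ∠AZM = 77°  [M on ZT, A on ZJ]
2. ∠MAZ = 73°  [linear pair at A on ZJ]
3. ∠AMZ = 30°  [△ZMA]

∠AMZ = 30°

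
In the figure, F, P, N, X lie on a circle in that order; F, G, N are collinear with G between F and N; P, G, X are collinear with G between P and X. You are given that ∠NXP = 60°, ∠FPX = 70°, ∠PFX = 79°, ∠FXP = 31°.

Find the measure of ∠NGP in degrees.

∠NGP = 130°

1. ∠NFP = 60°  [same arc PN]
2. ∠FGP = 50°  [△FGP]
3. ∠NGP = 130°  [linear pair at G on FN]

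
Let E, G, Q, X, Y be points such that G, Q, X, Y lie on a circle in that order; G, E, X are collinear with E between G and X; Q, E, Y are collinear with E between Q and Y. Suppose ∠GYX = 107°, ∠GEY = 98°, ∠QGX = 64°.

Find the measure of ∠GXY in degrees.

∠GXY = 34°

1. ∠XEY = 82°  [linear pair at E on GX]
2. ∠QYX = 64°  [same arc QX]
3. ∠GXY = 34°  [△XEY]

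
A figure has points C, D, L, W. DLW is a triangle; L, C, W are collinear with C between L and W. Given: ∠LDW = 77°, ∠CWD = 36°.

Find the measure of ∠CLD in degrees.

∠CLD = 67°

1. ∠DWL = 36°  [C on ray WL]
2. ∠DLW = 67°  [△DLW]
3. ∠CLD = 67°  [C on ray LW]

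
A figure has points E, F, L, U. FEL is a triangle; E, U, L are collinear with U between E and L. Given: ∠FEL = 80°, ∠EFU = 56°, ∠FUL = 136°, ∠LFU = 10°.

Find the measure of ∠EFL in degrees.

∠EFL = 66°

1. ∠FLU = 34°  [△FUL]
2. ∠ELF = 34°  [U on ray LE]
3. ∠EFL = 66°  [△FEL]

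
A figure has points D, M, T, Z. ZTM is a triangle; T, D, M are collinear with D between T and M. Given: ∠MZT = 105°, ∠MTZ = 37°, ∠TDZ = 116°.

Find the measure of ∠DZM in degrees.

1. ∠TMZ = 38°  [△ZTM]
2. ∠MDZ = 64°  [linear pair at D on TM]
3. ∠DMZ = 38°  [D on ray MT]
4. ∠DZM = 78°  [△ZDM]

∠DZM = 78°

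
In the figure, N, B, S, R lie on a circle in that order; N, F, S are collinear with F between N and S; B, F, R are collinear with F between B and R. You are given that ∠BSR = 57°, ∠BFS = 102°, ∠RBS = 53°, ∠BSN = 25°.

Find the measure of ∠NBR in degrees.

1. ∠BNR = 123°  [cyclic NBSR, opposite ∠N+∠S]
2. ∠BRN = 25°  [same arc NB]
3. ∠NBR = 32°  [△NBR]

∠NBR = 32°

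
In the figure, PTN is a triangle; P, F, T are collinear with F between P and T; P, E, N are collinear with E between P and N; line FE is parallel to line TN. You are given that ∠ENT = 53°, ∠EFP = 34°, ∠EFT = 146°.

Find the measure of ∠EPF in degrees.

1. ∠PNT = 53°  [E on ray NP]
2. ∠NTP = 34°  [FE∥TN, corresponding at F]
3. ∠NPT = 93°  [△PTN]
4. ∠EPF = 93°  [F on PT, E on PN]

∠EPF = 93°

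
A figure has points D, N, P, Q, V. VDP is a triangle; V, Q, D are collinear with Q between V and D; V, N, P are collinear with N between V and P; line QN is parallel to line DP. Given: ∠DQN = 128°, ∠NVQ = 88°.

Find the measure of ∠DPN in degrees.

1. ∠NQV = 52°  [linear pair at Q on VD]
2. ∠QNV = 40°  [△VQN]
3. ∠PNQ = 140°  [linear pair at N on VP]
4. ∠DPN = 40°  [QN∥DP, co-interior at P–N]

∠DPN = 40°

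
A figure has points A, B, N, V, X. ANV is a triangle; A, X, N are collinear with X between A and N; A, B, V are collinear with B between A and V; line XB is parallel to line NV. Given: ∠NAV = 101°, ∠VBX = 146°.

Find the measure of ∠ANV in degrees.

1. ∠BAX = 101°  [X on AN, B on AV]
2. ∠ABX = 34°  [linear pair at B on AV]
3. ∠AXB = 45°  [△AXB]
4. ∠ANV = 45°  [XB∥NV, corresponding at X]

∠ANV = 45°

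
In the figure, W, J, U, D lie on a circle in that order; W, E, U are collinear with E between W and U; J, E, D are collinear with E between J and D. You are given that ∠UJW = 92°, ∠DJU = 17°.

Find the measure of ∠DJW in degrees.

∠DJW = 75°

1. ∠UDW = 88°  [cyclic WJUD, opposite ∠J+∠D]
2. ∠DWU = 17°  [same arc UD]
3. ∠DUW = 75°  [△WUD]
4. ∠DJW = 75°  [same arc WD]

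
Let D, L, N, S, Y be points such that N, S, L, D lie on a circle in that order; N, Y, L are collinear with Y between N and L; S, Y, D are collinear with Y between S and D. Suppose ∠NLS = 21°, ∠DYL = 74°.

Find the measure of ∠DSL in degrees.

∠DSL = 53°

1. ∠NDS = 21°  [same arc NS]
2. ∠DYN = 106°  [linear pair at Y on NL]
3. ∠DNL = 53°  [△NYD]
4. ∠DSL = 53°  [same arc LD]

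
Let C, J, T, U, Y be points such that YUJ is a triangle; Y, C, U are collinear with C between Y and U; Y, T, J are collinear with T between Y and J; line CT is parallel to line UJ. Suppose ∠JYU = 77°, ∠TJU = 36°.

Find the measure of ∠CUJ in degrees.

1. ∠UJY = 36°  [T on ray JY]
2. ∠JUY = 67°  [△YUJ]
3. ∠CUJ = 67°  [C on ray UY]

∠CUJ = 67°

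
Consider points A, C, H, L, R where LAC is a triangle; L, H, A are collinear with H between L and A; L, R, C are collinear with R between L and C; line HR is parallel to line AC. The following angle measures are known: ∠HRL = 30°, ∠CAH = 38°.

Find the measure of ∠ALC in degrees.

1. ∠ACL = 30°  [HR∥AC, corresponding at R]
2. ∠CAL = 38°  [H on ray AL]
3. ∠ALC = 112°  [△LAC]

∠ALC = 112°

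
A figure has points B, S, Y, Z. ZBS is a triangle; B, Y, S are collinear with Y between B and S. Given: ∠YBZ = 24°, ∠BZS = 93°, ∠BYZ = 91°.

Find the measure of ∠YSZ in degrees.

∠YSZ = 63°

1. ∠SBZ = 24°  [Y on ray BS]
2. ∠BSZ = 63°  [△ZBS]
3. ∠YSZ = 63°  [Y on ray SB]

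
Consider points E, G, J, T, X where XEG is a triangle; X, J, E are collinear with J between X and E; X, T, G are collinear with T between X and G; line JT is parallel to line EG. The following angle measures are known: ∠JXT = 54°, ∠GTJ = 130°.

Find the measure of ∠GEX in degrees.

1. ∠JTX = 50°  [linear pair at T on XG]
2. ∠TJX = 76°  [△XJT]
3. ∠GEX = 76°  [JT∥EG, corresponding at J]

∠GEX = 76°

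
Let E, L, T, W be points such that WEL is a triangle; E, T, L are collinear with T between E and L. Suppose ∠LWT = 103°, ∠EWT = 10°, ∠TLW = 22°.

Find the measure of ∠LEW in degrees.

∠LEW = 45°

1. ∠LTW = 55°  [△WTL]
2. ∠ETW = 125°  [linear pair at T on EL]
3. ∠TEW = 45°  [△WET]
4. ∠LEW = 45°  [T on ray EL]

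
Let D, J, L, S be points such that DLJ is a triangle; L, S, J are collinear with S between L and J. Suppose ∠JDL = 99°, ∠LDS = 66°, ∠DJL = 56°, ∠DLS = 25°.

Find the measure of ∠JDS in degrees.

1. ∠DSL = 89°  [△DLS]
2. ∠DJS = 56°  [S on ray JL]
3. ∠DSJ = 91°  [linear pair at S on LJ]
4. ∠JDS = 33°  [△DSJ]

∠JDS = 33°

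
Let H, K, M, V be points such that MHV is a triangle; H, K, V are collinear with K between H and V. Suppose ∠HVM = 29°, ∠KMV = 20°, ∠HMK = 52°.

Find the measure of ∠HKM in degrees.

∠HKM = 49°

1. ∠KVM = 29°  [K on ray VH]
2. ∠MKV = 131°  [△MKV]
3. ∠HKM = 49°  [linear pair at K on HV]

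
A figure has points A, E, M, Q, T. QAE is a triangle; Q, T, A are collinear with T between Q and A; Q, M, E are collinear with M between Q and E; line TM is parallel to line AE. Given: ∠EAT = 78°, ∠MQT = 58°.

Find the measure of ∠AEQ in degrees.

1. ∠EAQ = 78°  [T on ray AQ]
2. ∠AQE = 58°  [T on QA, M on QE]
3. ∠AEQ = 44°  [△QAE]

∠AEQ = 44°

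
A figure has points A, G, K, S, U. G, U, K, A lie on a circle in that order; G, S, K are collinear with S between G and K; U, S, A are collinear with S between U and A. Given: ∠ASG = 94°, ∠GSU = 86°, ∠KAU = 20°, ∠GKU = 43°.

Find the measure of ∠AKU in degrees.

1. ∠KSU = 94°  [vertical angles at S]
2. ∠AUK = 43°  [△USK]
3. ∠AKU = 117°  [△UKA]

∠AKU = 117°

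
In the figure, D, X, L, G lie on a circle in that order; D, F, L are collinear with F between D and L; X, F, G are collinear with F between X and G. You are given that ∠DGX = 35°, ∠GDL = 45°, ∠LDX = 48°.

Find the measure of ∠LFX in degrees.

∠LFX = 100°

1. ∠DLX = 35°  [same arc DX]
2. ∠GXL = 45°  [same arc LG]
3. ∠LFX = 100°  [△XFL]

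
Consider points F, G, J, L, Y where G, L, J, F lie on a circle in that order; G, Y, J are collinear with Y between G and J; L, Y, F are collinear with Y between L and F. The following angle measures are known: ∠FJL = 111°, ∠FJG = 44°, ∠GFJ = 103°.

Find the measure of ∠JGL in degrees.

∠JGL = 36°

1. ∠FGL = 69°  [cyclic GLJF, opposite ∠G+∠J]
2. ∠FLG = 44°  [same arc GF]
3. ∠GLJ = 77°  [cyclic GLJF, opposite ∠L+∠F]
4. ∠GFL = 67°  [△GLF]
5. ∠GJL = 67°  [same arc GL]
6. ∠JGL = 36°  [△GLJ]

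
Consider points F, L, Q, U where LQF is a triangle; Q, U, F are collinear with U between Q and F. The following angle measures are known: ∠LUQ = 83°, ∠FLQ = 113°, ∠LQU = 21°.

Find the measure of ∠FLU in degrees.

∠FLU = 37°

1. ∠FUL = 97°  [linear pair at U on QF]
2. ∠FQL = 21°  [U on ray QF]
3. ∠LFQ = 46°  [△LQF]
4. ∠LFU = 46°  [U on ray FQ]
5. ∠FLU = 37°  [△LUF]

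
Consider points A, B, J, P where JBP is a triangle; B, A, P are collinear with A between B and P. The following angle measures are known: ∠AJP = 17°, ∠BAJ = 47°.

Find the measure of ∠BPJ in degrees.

1. ∠JAP = 133°  [linear pair at A on BP]
2. ∠APJ = 30°  [△JAP]
3. ∠BPJ = 30°  [A on ray PB]

∠BPJ = 30°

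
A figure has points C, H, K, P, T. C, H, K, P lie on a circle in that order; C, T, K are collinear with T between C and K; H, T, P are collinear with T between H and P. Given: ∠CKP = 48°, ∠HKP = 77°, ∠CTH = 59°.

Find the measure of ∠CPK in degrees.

1. ∠CHP = 48°  [same arc CP]
2. ∠HCP = 103°  [cyclic CHKP, opposite ∠C+∠K]
3. ∠KTP = 59°  [vertical angles at T]
4. ∠CPH = 29°  [△CHP]
5. ∠CTP = 121°  [linear pair at T on CK]
6. ∠KCP = 30°  [△CTP]
7. ∠CPK = 102°  [△CKP]

∠CPK = 102°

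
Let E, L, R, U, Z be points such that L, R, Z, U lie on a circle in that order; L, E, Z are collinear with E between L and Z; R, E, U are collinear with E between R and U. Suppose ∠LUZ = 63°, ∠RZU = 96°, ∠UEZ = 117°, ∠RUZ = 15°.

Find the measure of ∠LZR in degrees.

∠LZR = 48°

1. ∠LRZ = 117°  [cyclic LRZU, opposite ∠R+∠U]
2. ∠RLZ = 15°  [same arc RZ]
3. ∠LZR = 48°  [△LRZ]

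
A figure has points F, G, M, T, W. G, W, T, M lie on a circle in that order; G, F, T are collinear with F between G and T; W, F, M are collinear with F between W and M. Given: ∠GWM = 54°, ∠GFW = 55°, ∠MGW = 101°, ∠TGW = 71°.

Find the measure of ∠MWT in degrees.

∠MWT = 30°

1. ∠GMW = 25°  [△GWM]
2. ∠TFW = 125°  [linear pair at F on GT]
3. ∠GTW = 25°  [same arc GW]
4. ∠MWT = 30°  [△WFT]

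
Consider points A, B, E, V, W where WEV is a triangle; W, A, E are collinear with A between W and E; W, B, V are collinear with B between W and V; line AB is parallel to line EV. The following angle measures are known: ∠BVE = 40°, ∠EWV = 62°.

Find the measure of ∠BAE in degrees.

1. ∠EVW = 40°  [B on ray VW]
2. ∠VEW = 78°  [△WEV]
3. ∠BAW = 78°  [AB∥EV, corresponding at A]
4. ∠BAE = 102°  [linear pair at A on WE]

∠BAE = 102°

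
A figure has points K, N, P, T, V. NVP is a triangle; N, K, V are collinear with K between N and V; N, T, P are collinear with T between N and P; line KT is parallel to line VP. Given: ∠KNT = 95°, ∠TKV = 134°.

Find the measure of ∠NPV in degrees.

1. ∠NKT = 46°  [linear pair at K on NV]
2. ∠KTN = 39°  [△NKT]
3. ∠NPV = 39°  [KT∥VP, corresponding at T]

∠NPV = 39°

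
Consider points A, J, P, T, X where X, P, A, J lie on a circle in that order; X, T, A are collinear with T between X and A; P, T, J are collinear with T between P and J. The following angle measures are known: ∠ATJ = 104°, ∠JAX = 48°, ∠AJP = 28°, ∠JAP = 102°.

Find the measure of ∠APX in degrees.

∠APX = 98°

1. ∠PTX = 104°  [vertical angles at T]
2. ∠AXP = 28°  [same arc PA]
3. ∠APJ = 50°  [△PAJ]
4. ∠ATP = 76°  [linear pair at T on XA]
5. ∠PAX = 54°  [△PTA]
6. ∠APX = 98°  [△XPA]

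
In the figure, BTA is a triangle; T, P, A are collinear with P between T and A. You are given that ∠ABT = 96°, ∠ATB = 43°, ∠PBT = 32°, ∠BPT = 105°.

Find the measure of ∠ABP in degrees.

1. ∠BAT = 41°  [△BTA]
2. ∠APB = 75°  [linear pair at P on TA]
3. ∠BAP = 41°  [P on ray AT]
4. ∠ABP = 64°  [△BPA]

∠ABP = 64°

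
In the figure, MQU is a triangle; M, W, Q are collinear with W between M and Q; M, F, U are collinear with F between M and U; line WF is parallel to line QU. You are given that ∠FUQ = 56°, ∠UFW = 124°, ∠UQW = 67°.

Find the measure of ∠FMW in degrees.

1. ∠MUQ = 56°  [F on ray UM]
2. ∠MQU = 67°  [W on ray QM]
3. ∠QMU = 57°  [△MQU]
4. ∠FMW = 57°  [W on MQ, F on MU]

∠FMW = 57°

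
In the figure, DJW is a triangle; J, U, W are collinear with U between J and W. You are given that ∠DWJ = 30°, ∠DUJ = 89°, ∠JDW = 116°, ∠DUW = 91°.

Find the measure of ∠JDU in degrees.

∠JDU = 57°

1. ∠DJW = 34°  [△DJW]
2. ∠DJU = 34°  [U on ray JW]
3. ∠JDU = 57°  [△DJU]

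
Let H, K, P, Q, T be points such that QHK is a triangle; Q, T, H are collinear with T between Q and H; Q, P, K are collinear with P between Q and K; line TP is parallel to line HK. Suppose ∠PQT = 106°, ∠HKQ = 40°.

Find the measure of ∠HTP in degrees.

1. ∠HQK = 106°  [T on QH, P on QK]
2. ∠KHQ = 34°  [△QHK]
3. ∠PTQ = 34°  [TP∥HK, corresponding at T]
4. ∠HTP = 146°  [linear pair at T on QH]

∠HTP = 146°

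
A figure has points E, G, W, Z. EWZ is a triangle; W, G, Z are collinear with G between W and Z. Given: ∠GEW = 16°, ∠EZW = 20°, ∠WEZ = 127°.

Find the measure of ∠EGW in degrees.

1. ∠EWZ = 33°  [△EWZ]
2. ∠EWG = 33°  [G on ray WZ]
3. ∠EGW = 131°  [△EWG]

∠EGW = 131°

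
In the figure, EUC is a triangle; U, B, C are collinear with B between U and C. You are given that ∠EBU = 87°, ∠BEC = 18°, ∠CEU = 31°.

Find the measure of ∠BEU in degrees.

1. ∠CBE = 93°  [linear pair at B on UC]
2. ∠BCE = 69°  [△EBC]
3. ∠ECU = 69°  [B on ray CU]
4. ∠CUE = 80°  [△EUC]
5. ∠BUE = 80°  [B on ray UC]
6. ∠BEU = 13°  [△EUB]

∠BEU = 13°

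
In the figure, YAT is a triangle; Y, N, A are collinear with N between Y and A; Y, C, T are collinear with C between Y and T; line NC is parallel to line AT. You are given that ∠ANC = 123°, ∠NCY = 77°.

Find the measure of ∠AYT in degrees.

1. ∠CNY = 57°  [linear pair at N on YA]
2. ∠CYN = 46°  [△YNC]
3. ∠AYT = 46°  [N on YA, C on YT]

∠AYT = 46°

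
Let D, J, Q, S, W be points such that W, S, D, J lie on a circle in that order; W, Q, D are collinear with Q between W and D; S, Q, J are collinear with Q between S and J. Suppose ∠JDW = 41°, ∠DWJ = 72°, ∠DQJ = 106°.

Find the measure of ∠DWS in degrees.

1. ∠JSW = 41°  [same arc WJ]
2. ∠SQW = 106°  [vertical angles at Q]
3. ∠DWS = 33°  [△WQS]

∠DWS = 33°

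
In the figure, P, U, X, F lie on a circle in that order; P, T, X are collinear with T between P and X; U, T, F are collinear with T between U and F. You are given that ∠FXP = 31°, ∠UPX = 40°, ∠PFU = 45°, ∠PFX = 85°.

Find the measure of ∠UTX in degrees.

1. ∠FUP = 31°  [same arc PF]
2. ∠PTU = 109°  [△PTU]
3. ∠UTX = 71°  [linear pair at T on PX]

∠UTX = 71°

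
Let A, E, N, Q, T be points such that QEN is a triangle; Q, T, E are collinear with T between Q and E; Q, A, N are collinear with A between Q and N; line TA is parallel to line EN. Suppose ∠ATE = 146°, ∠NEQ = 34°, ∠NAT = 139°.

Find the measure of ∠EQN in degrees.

∠EQN = 105°

1. ∠ATQ = 34°  [linear pair at T on QE]
2. ∠QAT = 41°  [linear pair at A on QN]
3. ∠AQT = 105°  [△QTA]
4. ∠EQN = 105°  [T on QE, A on QN]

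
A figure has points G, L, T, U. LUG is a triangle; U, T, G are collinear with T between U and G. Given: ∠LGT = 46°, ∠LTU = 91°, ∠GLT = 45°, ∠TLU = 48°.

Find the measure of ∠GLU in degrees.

∠GLU = 93°

1. ∠LGU = 46°  [T on ray GU]
2. ∠LUT = 41°  [△LUT]
3. ∠GUL = 41°  [T on ray UG]
4. ∠GLU = 93°  [△LUG]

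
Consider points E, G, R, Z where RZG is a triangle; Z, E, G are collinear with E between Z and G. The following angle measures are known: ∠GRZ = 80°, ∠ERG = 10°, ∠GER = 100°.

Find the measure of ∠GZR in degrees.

∠GZR = 30°

1. ∠EGR = 70°  [△REG]
2. ∠RGZ = 70°  [E on ray GZ]
3. ∠GZR = 30°  [△RZG]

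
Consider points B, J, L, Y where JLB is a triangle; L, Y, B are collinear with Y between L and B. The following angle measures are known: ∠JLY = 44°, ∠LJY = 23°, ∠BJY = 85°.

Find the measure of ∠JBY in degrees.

∠JBY = 28°

1. ∠JYL = 113°  [△JLY]
2. ∠BYJ = 67°  [linear pair at Y on LB]
3. ∠JBY = 28°  [△JYB]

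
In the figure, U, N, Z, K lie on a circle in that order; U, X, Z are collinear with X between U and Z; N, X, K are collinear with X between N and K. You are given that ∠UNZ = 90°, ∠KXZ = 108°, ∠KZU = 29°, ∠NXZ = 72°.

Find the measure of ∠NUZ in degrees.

1. ∠NXU = 108°  [vertical angles at X]
2. ∠KNU = 29°  [same arc UK]
3. ∠NUZ = 43°  [△UXN]

∠NUZ = 43°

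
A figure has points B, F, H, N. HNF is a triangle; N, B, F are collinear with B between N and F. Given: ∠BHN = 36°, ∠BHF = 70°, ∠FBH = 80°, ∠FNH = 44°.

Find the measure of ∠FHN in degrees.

1. ∠BFH = 30°  [△HBF]
2. ∠HFN = 30°  [B on ray FN]
3. ∠FHN = 106°  [△HNF]

∠FHN = 106°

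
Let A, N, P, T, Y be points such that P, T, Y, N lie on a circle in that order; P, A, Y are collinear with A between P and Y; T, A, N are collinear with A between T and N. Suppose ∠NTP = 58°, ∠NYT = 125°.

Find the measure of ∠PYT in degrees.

∠PYT = 67°

1. ∠NPT = 55°  [cyclic PTYN, opposite ∠P+∠Y]
2. ∠PNT = 67°  [△PTN]
3. ∠PYT = 67°  [same arc PT]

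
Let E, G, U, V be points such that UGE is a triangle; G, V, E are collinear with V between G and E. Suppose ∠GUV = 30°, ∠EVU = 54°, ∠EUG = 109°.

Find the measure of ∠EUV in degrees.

1. ∠GVU = 126°  [linear pair at V on GE]
2. ∠UGV = 24°  [△UGV]
3. ∠EGU = 24°  [V on ray GE]
4. ∠GEU = 47°  [△UGE]
5. ∠UEV = 47°  [V on ray EG]
6. ∠EUV = 79°  [△UVE]

∠EUV = 79°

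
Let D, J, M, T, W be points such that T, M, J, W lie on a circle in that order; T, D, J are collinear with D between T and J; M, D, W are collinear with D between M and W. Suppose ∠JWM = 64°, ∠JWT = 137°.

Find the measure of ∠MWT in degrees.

∠MWT = 73°

1. ∠JTM = 64°  [same arc MJ]
2. ∠JMT = 43°  [cyclic TMJW, opposite ∠M+∠W]
3. ∠MJT = 73°  [△TMJ]
4. ∠MWT = 73°  [same arc TM]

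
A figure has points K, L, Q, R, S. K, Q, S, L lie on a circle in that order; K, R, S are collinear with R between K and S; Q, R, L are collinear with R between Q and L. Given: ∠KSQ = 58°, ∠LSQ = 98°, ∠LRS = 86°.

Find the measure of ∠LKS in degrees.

1. ∠KLQ = 58°  [same arc KQ]
2. ∠KRL = 94°  [linear pair at R on KS]
3. ∠LKS = 28°  [△KRL]

∠LKS = 28°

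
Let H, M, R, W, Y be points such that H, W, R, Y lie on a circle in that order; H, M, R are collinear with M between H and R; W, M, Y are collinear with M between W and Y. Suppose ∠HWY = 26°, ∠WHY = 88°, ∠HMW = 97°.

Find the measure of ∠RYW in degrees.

1. ∠HRY = 26°  [same arc HY]
2. ∠RMY = 97°  [vertical angles at M]
3. ∠RYW = 57°  [△RMY]

∠RYW = 57°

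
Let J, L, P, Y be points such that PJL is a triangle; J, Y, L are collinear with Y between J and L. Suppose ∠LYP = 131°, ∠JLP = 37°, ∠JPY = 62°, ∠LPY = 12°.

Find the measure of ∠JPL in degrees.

1. ∠JYP = 49°  [linear pair at Y on JL]
2. ∠PJY = 69°  [△PJY]
3. ∠LJP = 69°  [Y on ray JL]
4. ∠JPL = 74°  [△PJL]

∠JPL = 74°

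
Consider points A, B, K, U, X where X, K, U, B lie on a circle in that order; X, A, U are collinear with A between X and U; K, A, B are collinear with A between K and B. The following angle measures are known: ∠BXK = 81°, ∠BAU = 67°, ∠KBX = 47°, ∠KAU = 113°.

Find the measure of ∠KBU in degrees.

1. ∠BUK = 99°  [cyclic XKUB, opposite ∠X+∠U]
2. ∠KUX = 47°  [same arc XK]
3. ∠BKU = 20°  [△KAU]
4. ∠KBU = 61°  [△KUB]

∠KBU = 61°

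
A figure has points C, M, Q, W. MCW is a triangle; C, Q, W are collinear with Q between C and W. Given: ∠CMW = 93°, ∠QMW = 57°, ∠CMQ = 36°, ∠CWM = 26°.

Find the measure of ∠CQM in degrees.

1. ∠MCW = 61°  [△MCW]
2. ∠MCQ = 61°  [Q on ray CW]
3. ∠CQM = 83°  [△MCQ]

∠CQM = 83°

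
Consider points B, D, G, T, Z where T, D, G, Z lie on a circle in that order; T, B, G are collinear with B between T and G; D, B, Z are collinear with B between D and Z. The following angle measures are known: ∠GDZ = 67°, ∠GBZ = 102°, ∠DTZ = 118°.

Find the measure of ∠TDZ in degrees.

∠TDZ = 27°

1. ∠GTZ = 67°  [same arc GZ]
2. ∠TBZ = 78°  [linear pair at B on TG]
3. ∠DZT = 35°  [△TBZ]
4. ∠TDZ = 27°  [△TDZ]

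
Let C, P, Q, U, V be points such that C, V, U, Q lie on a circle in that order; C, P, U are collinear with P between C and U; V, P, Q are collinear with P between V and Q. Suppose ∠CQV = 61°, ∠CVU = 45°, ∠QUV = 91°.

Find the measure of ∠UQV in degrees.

1. ∠CUV = 61°  [same arc CV]
2. ∠UCV = 74°  [△CVU]
3. ∠UQV = 74°  [same arc VU]

∠UQV = 74°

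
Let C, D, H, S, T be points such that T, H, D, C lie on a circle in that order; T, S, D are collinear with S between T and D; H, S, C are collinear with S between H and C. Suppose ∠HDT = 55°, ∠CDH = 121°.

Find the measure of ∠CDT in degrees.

1. ∠HCT = 55°  [same arc TH]
2. ∠CTH = 59°  [cyclic THDC, opposite ∠T+∠D]
3. ∠CHT = 66°  [△THC]
4. ∠CDT = 66°  [same arc TC]

∠CDT = 66°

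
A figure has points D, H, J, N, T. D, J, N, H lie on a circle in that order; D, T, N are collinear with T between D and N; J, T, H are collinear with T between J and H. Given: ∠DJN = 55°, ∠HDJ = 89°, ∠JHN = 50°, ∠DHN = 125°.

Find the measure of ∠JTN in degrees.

∠JTN = 66°

1. ∠HNJ = 91°  [cyclic DJNH, opposite ∠D+∠N]
2. ∠JDN = 50°  [same arc JN]
3. ∠HJN = 39°  [△JNH]
4. ∠DNJ = 75°  [△DJN]
5. ∠JTN = 66°  [△JTN]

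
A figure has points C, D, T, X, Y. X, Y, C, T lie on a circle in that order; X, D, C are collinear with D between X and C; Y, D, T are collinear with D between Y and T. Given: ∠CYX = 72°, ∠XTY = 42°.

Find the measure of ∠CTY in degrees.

∠CTY = 66°

1. ∠XCY = 42°  [same arc XY]
2. ∠CXY = 66°  [△XYC]
3. ∠CTY = 66°  [same arc YC]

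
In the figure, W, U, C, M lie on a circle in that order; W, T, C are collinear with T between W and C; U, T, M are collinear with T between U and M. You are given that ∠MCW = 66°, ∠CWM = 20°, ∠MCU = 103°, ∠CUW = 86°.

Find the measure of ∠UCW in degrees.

1. ∠MUW = 66°  [same arc WM]
2. ∠MWU = 77°  [cyclic WUCM, opposite ∠W+∠C]
3. ∠UMW = 37°  [△WUM]
4. ∠UCW = 37°  [same arc WU]

∠UCW = 37°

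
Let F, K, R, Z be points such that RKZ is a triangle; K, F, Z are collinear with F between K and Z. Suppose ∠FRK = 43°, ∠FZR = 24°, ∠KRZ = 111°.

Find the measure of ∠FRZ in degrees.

1. ∠KZR = 24°  [F on ray ZK]
2. ∠RKZ = 45°  [△RKZ]
3. ∠FKR = 45°  [F on ray KZ]
4. ∠KFR = 92°  [△RKF]
5. ∠RFZ = 88°  [linear pair at F on KZ]
6. ∠FRZ = 68°  [△RFZ]

∠FRZ = 68°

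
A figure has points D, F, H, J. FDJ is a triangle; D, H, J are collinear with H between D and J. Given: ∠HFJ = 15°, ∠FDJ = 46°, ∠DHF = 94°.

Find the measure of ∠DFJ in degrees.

∠DFJ = 55°

1. ∠FHJ = 86°  [linear pair at H on DJ]
2. ∠FJH = 79°  [△FHJ]
3. ∠DJF = 79°  [H on ray JD]
4. ∠DFJ = 55°  [△FDJ]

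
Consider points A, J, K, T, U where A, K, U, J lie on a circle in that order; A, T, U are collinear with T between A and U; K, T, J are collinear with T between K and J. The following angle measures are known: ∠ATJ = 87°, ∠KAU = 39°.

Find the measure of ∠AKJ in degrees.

∠AKJ = 48°

1. ∠KTU = 87°  [vertical angles at T]
2. ∠ATK = 93°  [linear pair at T on AU]
3. ∠AKJ = 48°  [△ATK]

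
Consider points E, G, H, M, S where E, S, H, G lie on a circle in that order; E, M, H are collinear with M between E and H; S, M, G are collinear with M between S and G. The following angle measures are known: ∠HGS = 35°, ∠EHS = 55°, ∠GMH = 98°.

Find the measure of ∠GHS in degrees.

∠GHS = 102°

1. ∠HES = 35°  [same arc SH]
2. ∠EGS = 55°  [same arc ES]
3. ∠EMS = 98°  [vertical angles at M]
4. ∠ESG = 47°  [△EMS]
5. ∠GES = 78°  [△ESG]
6. ∠GHS = 102°  [cyclic ESHG, opposite ∠E+∠H]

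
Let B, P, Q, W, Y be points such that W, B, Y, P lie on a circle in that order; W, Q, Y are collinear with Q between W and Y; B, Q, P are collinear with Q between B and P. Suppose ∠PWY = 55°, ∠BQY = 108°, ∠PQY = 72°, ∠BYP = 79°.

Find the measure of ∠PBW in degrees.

1. ∠PQW = 108°  [vertical angles at Q]
2. ∠BWP = 101°  [cyclic WBYP, opposite ∠W+∠Y]
3. ∠BPW = 17°  [△WQP]
4. ∠PBW = 62°  [△WBP]

∠PBW = 62°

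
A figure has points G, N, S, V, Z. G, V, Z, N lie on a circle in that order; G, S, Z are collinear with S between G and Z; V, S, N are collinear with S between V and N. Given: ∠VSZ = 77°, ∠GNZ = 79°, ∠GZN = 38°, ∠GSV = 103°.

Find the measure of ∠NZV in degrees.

1. ∠NGZ = 63°  [△GZN]
2. ∠NSZ = 103°  [vertical angles at S]
3. ∠NVZ = 63°  [same arc ZN]
4. ∠VNZ = 39°  [△ZSN]
5. ∠NZV = 78°  [△VZN]

∠NZV = 78°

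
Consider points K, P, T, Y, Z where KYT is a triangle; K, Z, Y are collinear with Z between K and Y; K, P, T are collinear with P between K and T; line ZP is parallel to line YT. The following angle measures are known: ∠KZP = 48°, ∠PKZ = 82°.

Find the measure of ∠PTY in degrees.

1. ∠KPZ = 50°  [△KZP]
2. ∠TPZ = 130°  [linear pair at P on KT]
3. ∠PTY = 50°  [ZP∥YT, co-interior at T–P]

∠PTY = 50°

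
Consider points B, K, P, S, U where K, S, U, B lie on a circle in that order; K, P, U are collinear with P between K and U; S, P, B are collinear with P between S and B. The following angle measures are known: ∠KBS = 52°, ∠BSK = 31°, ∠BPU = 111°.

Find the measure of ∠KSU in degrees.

1. ∠KUS = 52°  [same arc KS]
2. ∠KPS = 111°  [vertical angles at P]
3. ∠SKU = 38°  [△KPS]
4. ∠KSU = 90°  [△KSU]

∠KSU = 90°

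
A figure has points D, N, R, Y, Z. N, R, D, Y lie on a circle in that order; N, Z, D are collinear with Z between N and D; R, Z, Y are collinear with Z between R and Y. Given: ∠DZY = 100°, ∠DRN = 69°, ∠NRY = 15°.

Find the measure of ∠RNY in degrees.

∠RNY = 119°

1. ∠NZY = 80°  [linear pair at Z on ND]
2. ∠DYN = 111°  [cyclic NRDY, opposite ∠R+∠Y]
3. ∠NDY = 15°  [same arc NY]
4. ∠DNY = 54°  [△NDY]
5. ∠NYR = 46°  [△NZY]
6. ∠RNY = 119°  [△NRY]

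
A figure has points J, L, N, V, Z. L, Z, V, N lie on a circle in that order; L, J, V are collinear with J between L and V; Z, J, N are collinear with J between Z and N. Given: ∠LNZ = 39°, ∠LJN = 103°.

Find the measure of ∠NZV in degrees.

∠NZV = 38°

1. ∠LVZ = 39°  [same arc LZ]
2. ∠VJZ = 103°  [vertical angles at J]
3. ∠NZV = 38°  [△ZJV]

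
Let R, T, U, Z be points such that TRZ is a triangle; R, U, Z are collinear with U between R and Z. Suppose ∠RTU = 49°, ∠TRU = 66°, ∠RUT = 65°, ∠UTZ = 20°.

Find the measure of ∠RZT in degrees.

∠RZT = 45°

1. ∠TUZ = 115°  [linear pair at U on RZ]
2. ∠TZU = 45°  [△TUZ]
3. ∠RZT = 45°  [U on ray ZR]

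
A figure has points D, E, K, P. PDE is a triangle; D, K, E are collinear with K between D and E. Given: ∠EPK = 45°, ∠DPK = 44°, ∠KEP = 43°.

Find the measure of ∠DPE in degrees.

1. ∠EKP = 92°  [△PKE]
2. ∠DEP = 43°  [K on ray ED]
3. ∠DKP = 88°  [linear pair at K on DE]
4. ∠KDP = 48°  [△PDK]
5. ∠EDP = 48°  [K on ray DE]
6. ∠DPE = 89°  [△PDE]

∠DPE = 89°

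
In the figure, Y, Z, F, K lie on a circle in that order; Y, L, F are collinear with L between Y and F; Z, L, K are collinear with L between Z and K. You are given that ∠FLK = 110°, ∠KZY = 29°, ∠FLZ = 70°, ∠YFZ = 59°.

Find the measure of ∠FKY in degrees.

1. ∠KLY = 70°  [linear pair at L on YF]
2. ∠KFY = 29°  [same arc YK]
3. ∠YKZ = 59°  [same arc YZ]
4. ∠FYK = 51°  [△YLK]
5. ∠FKY = 100°  [△YFK]

∠FKY = 100°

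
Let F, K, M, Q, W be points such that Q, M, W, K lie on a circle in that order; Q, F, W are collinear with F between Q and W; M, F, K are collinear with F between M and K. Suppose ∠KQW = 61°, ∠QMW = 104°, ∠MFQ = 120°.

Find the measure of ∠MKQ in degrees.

1. ∠KMW = 61°  [same arc WK]
2. ∠MFW = 60°  [linear pair at F on QW]
3. ∠MWQ = 59°  [△MFW]
4. ∠MKQ = 59°  [same arc QM]

∠MKQ = 59°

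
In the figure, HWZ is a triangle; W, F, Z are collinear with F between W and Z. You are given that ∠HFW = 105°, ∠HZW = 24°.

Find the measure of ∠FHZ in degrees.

1. ∠HFZ = 75°  [linear pair at F on WZ]
2. ∠FZH = 24°  [F on ray ZW]
3. ∠FHZ = 81°  [△HFZ]

∠FHZ = 81°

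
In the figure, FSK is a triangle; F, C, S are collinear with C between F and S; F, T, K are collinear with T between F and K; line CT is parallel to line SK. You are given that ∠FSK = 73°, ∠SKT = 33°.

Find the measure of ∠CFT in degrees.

1. ∠FKS = 33°  [T on ray KF]
2. ∠KFS = 74°  [△FSK]
3. ∠CFT = 74°  [C on FS, T on FK]

∠CFT = 74°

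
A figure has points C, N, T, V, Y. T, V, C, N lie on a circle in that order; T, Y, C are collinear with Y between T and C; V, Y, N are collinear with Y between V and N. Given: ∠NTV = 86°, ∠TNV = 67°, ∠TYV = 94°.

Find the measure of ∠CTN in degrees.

∠CTN = 27°

1. ∠TCV = 67°  [same arc TV]
2. ∠CYV = 86°  [linear pair at Y on TC]
3. ∠CVN = 27°  [△VYC]
4. ∠CTN = 27°  [same arc CN]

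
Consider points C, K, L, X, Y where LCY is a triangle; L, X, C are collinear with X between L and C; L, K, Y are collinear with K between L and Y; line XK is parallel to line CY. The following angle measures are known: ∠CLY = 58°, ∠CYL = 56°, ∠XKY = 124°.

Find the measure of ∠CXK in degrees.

1. ∠LCY = 66°  [△LCY]
2. ∠KXL = 66°  [XK∥CY, corresponding at X]
3. ∠CXK = 114°  [linear pair at X on LC]

∠CXK = 114°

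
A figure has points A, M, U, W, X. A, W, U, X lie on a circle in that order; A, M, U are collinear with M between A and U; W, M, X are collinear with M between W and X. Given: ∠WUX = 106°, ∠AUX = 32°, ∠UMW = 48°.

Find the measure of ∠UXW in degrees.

1. ∠AWX = 32°  [same arc AX]
2. ∠AMW = 132°  [linear pair at M on AU]
3. ∠UAW = 16°  [△AMW]
4. ∠UXW = 16°  [same arc WU]

∠UXW = 16°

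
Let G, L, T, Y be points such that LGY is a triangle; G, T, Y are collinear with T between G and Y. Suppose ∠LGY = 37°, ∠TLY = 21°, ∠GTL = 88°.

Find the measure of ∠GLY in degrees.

∠GLY = 76°

1. ∠LTY = 92°  [linear pair at T on GY]
2. ∠LYT = 67°  [△LTY]
3. ∠GYL = 67°  [T on ray YG]
4. ∠GLY = 76°  [△LGY]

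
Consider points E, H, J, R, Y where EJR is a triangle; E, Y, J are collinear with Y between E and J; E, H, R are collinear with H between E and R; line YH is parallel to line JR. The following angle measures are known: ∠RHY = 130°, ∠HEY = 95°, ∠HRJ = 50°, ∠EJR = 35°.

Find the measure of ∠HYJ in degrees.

∠HYJ = 145°

1. ∠EHY = 50°  [linear pair at H on ER]
2. ∠EYH = 35°  [△EYH]
3. ∠HYJ = 145°  [linear pair at Y on EJ]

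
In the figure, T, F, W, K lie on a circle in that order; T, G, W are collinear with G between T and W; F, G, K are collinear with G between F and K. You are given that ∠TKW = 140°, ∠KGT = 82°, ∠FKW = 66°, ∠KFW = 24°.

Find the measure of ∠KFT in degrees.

1. ∠FGW = 82°  [vertical angles at G]
2. ∠FTW = 66°  [same arc FW]
3. ∠FGT = 98°  [linear pair at G on TW]
4. ∠KFT = 16°  [△TGF]

∠KFT = 16°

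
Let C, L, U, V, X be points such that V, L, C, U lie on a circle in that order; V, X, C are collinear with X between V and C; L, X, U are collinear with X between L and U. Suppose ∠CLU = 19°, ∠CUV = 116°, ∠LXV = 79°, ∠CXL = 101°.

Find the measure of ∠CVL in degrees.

∠CVL = 56°

1. ∠LCV = 60°  [△LXC]
2. ∠CLV = 64°  [cyclic VLCU, opposite ∠L+∠U]
3. ∠CVL = 56°  [△VLC]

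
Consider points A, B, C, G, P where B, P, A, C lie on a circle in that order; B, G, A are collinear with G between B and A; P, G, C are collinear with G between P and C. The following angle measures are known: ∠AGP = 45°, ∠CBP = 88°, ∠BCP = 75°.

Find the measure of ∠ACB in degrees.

1. ∠BGC = 45°  [vertical angles at G]
2. ∠BPC = 17°  [△BPC]
3. ∠ABC = 60°  [△BGC]
4. ∠BAC = 17°  [same arc BC]
5. ∠ACB = 103°  [△BAC]

∠ACB = 103°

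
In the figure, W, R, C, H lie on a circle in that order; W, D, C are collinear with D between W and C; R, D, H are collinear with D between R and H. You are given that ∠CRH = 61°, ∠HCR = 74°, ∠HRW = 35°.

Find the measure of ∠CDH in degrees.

∠CDH = 100°

1. ∠CHR = 45°  [△RCH]
2. ∠HCW = 35°  [same arc WH]
3. ∠CDH = 100°  [△CDH]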